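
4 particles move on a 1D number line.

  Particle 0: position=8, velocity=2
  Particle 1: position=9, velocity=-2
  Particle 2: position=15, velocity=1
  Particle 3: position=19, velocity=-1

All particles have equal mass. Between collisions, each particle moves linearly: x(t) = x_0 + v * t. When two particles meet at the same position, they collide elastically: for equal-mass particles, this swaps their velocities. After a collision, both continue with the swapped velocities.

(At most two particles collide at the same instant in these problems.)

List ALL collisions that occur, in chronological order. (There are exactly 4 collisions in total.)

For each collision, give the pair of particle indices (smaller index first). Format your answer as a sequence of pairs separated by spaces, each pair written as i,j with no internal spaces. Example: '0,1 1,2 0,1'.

Answer: 0,1 2,3 1,2 2,3

Derivation:
Collision at t=1/4: particles 0 and 1 swap velocities; positions: p0=17/2 p1=17/2 p2=61/4 p3=75/4; velocities now: v0=-2 v1=2 v2=1 v3=-1
Collision at t=2: particles 2 and 3 swap velocities; positions: p0=5 p1=12 p2=17 p3=17; velocities now: v0=-2 v1=2 v2=-1 v3=1
Collision at t=11/3: particles 1 and 2 swap velocities; positions: p0=5/3 p1=46/3 p2=46/3 p3=56/3; velocities now: v0=-2 v1=-1 v2=2 v3=1
Collision at t=7: particles 2 and 3 swap velocities; positions: p0=-5 p1=12 p2=22 p3=22; velocities now: v0=-2 v1=-1 v2=1 v3=2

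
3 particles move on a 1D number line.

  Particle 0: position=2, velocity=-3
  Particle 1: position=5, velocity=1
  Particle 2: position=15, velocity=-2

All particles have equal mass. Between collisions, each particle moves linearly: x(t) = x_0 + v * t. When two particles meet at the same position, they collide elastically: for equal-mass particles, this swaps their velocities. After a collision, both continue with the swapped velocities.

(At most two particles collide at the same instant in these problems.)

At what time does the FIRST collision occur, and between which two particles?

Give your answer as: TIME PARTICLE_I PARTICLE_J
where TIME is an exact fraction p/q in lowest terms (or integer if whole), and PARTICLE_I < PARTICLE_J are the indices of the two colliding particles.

Pair (0,1): pos 2,5 vel -3,1 -> not approaching (rel speed -4 <= 0)
Pair (1,2): pos 5,15 vel 1,-2 -> gap=10, closing at 3/unit, collide at t=10/3
Earliest collision: t=10/3 between 1 and 2

Answer: 10/3 1 2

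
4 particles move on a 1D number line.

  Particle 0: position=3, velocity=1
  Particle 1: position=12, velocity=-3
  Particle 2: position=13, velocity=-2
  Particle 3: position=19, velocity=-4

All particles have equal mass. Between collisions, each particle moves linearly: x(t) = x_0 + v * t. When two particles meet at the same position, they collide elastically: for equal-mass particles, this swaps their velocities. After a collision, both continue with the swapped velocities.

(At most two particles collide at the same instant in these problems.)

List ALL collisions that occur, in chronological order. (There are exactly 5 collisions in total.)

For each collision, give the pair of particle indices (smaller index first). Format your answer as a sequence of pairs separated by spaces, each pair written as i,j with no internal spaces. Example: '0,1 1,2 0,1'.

Collision at t=9/4: particles 0 and 1 swap velocities; positions: p0=21/4 p1=21/4 p2=17/2 p3=10; velocities now: v0=-3 v1=1 v2=-2 v3=-4
Collision at t=3: particles 2 and 3 swap velocities; positions: p0=3 p1=6 p2=7 p3=7; velocities now: v0=-3 v1=1 v2=-4 v3=-2
Collision at t=16/5: particles 1 and 2 swap velocities; positions: p0=12/5 p1=31/5 p2=31/5 p3=33/5; velocities now: v0=-3 v1=-4 v2=1 v3=-2
Collision at t=10/3: particles 2 and 3 swap velocities; positions: p0=2 p1=17/3 p2=19/3 p3=19/3; velocities now: v0=-3 v1=-4 v2=-2 v3=1
Collision at t=7: particles 0 and 1 swap velocities; positions: p0=-9 p1=-9 p2=-1 p3=10; velocities now: v0=-4 v1=-3 v2=-2 v3=1

Answer: 0,1 2,3 1,2 2,3 0,1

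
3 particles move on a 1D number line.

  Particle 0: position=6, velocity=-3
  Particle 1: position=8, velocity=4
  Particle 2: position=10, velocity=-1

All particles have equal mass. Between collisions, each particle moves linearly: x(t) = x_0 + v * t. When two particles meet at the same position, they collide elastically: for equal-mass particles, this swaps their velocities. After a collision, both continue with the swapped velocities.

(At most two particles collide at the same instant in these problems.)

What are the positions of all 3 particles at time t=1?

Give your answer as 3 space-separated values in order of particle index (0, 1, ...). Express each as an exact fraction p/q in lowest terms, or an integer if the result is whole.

Collision at t=2/5: particles 1 and 2 swap velocities; positions: p0=24/5 p1=48/5 p2=48/5; velocities now: v0=-3 v1=-1 v2=4
Advance to t=1 (no further collisions before then); velocities: v0=-3 v1=-1 v2=4; positions = 3 9 12

Answer: 3 9 12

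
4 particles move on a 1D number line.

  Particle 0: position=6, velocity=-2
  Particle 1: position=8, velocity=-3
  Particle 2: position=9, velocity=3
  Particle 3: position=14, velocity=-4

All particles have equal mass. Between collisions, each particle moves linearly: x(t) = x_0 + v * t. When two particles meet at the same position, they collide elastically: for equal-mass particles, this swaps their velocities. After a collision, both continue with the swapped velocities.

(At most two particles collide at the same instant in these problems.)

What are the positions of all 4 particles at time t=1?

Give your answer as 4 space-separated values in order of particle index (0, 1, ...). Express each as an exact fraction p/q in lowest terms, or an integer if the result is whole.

Answer: 4 5 10 12

Derivation:
Collision at t=5/7: particles 2 and 3 swap velocities; positions: p0=32/7 p1=41/7 p2=78/7 p3=78/7; velocities now: v0=-2 v1=-3 v2=-4 v3=3
Advance to t=1 (no further collisions before then); velocities: v0=-2 v1=-3 v2=-4 v3=3; positions = 4 5 10 12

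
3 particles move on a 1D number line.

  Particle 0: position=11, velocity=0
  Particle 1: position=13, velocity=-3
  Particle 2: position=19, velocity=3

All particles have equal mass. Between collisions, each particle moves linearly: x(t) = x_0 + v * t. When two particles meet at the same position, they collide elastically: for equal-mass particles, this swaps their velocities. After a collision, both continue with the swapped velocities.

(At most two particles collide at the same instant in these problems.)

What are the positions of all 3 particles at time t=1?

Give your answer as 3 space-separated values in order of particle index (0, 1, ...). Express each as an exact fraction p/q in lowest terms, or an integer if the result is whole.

Collision at t=2/3: particles 0 and 1 swap velocities; positions: p0=11 p1=11 p2=21; velocities now: v0=-3 v1=0 v2=3
Advance to t=1 (no further collisions before then); velocities: v0=-3 v1=0 v2=3; positions = 10 11 22

Answer: 10 11 22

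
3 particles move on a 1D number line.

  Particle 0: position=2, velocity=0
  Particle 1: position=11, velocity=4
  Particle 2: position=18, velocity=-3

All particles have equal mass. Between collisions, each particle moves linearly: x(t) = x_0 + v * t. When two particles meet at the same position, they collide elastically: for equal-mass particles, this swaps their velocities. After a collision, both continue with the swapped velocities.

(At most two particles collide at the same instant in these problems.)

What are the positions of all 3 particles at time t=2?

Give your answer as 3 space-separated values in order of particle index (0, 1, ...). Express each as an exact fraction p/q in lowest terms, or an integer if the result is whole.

Answer: 2 12 19

Derivation:
Collision at t=1: particles 1 and 2 swap velocities; positions: p0=2 p1=15 p2=15; velocities now: v0=0 v1=-3 v2=4
Advance to t=2 (no further collisions before then); velocities: v0=0 v1=-3 v2=4; positions = 2 12 19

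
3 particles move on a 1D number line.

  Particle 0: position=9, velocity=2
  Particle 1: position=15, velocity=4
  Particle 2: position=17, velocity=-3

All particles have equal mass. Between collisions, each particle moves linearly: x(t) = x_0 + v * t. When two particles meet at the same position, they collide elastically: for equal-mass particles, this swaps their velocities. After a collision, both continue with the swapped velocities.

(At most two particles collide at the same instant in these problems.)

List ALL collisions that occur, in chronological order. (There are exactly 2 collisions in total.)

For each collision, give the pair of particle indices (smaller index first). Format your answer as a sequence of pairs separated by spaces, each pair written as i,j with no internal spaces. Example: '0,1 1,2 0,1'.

Collision at t=2/7: particles 1 and 2 swap velocities; positions: p0=67/7 p1=113/7 p2=113/7; velocities now: v0=2 v1=-3 v2=4
Collision at t=8/5: particles 0 and 1 swap velocities; positions: p0=61/5 p1=61/5 p2=107/5; velocities now: v0=-3 v1=2 v2=4

Answer: 1,2 0,1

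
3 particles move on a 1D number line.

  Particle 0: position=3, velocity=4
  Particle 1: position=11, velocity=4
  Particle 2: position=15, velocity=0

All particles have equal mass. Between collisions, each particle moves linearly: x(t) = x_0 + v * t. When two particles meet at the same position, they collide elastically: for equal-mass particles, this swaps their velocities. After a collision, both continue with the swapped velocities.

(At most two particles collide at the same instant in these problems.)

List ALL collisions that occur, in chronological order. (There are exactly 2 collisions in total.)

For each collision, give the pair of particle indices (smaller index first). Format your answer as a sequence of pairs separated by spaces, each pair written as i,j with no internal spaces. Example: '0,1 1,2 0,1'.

Collision at t=1: particles 1 and 2 swap velocities; positions: p0=7 p1=15 p2=15; velocities now: v0=4 v1=0 v2=4
Collision at t=3: particles 0 and 1 swap velocities; positions: p0=15 p1=15 p2=23; velocities now: v0=0 v1=4 v2=4

Answer: 1,2 0,1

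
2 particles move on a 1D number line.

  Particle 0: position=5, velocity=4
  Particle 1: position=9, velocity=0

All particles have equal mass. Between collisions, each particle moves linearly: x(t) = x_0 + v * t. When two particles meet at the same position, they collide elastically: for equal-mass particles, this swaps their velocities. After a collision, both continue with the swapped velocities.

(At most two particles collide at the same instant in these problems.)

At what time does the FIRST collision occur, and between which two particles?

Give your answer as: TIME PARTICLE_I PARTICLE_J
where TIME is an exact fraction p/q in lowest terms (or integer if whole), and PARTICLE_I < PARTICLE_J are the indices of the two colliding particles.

Answer: 1 0 1

Derivation:
Pair (0,1): pos 5,9 vel 4,0 -> gap=4, closing at 4/unit, collide at t=1
Earliest collision: t=1 between 0 and 1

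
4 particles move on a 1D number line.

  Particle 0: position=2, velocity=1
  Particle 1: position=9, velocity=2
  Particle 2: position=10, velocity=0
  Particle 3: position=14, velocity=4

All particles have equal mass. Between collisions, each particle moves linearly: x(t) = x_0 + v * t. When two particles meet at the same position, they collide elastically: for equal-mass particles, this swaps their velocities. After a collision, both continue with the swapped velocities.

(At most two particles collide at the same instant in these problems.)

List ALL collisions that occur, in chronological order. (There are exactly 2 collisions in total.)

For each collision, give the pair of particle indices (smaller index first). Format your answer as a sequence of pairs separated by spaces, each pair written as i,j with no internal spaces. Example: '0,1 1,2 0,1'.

Answer: 1,2 0,1

Derivation:
Collision at t=1/2: particles 1 and 2 swap velocities; positions: p0=5/2 p1=10 p2=10 p3=16; velocities now: v0=1 v1=0 v2=2 v3=4
Collision at t=8: particles 0 and 1 swap velocities; positions: p0=10 p1=10 p2=25 p3=46; velocities now: v0=0 v1=1 v2=2 v3=4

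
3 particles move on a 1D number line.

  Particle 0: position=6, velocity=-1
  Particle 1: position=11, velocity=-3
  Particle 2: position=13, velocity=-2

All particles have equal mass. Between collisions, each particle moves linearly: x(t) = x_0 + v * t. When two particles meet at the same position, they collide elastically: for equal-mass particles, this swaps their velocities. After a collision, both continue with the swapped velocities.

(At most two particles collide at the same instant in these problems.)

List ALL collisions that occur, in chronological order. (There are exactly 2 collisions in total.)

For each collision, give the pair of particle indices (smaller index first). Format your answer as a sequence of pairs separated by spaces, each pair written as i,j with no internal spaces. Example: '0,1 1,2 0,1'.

Answer: 0,1 1,2

Derivation:
Collision at t=5/2: particles 0 and 1 swap velocities; positions: p0=7/2 p1=7/2 p2=8; velocities now: v0=-3 v1=-1 v2=-2
Collision at t=7: particles 1 and 2 swap velocities; positions: p0=-10 p1=-1 p2=-1; velocities now: v0=-3 v1=-2 v2=-1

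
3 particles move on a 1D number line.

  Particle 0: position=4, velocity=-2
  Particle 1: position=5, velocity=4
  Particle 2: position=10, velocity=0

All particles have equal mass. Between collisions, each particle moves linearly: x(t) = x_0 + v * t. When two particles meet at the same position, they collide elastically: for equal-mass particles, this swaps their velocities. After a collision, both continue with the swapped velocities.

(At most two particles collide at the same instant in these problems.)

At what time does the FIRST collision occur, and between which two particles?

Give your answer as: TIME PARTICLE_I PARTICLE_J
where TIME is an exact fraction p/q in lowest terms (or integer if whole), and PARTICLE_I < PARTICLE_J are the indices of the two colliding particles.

Answer: 5/4 1 2

Derivation:
Pair (0,1): pos 4,5 vel -2,4 -> not approaching (rel speed -6 <= 0)
Pair (1,2): pos 5,10 vel 4,0 -> gap=5, closing at 4/unit, collide at t=5/4
Earliest collision: t=5/4 between 1 and 2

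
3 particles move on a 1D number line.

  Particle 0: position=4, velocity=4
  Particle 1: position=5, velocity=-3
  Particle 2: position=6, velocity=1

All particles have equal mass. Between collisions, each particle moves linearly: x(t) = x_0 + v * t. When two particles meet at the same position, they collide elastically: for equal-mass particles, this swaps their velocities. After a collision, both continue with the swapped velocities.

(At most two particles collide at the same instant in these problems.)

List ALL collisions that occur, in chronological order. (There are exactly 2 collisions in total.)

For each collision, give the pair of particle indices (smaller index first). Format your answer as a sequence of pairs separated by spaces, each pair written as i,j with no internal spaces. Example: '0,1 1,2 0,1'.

Answer: 0,1 1,2

Derivation:
Collision at t=1/7: particles 0 and 1 swap velocities; positions: p0=32/7 p1=32/7 p2=43/7; velocities now: v0=-3 v1=4 v2=1
Collision at t=2/3: particles 1 and 2 swap velocities; positions: p0=3 p1=20/3 p2=20/3; velocities now: v0=-3 v1=1 v2=4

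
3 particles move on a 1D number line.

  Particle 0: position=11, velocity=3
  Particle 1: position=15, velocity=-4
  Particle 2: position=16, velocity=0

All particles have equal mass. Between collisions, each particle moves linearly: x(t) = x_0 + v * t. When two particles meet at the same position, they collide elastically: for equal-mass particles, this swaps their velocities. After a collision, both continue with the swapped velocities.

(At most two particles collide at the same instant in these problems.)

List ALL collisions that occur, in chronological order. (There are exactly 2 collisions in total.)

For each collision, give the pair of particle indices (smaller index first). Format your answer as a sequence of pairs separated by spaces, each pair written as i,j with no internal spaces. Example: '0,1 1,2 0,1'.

Collision at t=4/7: particles 0 and 1 swap velocities; positions: p0=89/7 p1=89/7 p2=16; velocities now: v0=-4 v1=3 v2=0
Collision at t=5/3: particles 1 and 2 swap velocities; positions: p0=25/3 p1=16 p2=16; velocities now: v0=-4 v1=0 v2=3

Answer: 0,1 1,2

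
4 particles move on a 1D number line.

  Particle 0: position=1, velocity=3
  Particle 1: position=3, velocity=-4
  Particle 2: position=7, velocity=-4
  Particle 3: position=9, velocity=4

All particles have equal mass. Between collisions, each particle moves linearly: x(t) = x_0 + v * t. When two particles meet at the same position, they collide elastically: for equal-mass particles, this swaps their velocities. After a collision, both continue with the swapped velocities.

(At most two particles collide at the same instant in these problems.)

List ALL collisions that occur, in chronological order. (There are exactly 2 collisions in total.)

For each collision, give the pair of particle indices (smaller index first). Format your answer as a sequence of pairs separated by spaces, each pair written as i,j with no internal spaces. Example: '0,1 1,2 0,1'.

Answer: 0,1 1,2

Derivation:
Collision at t=2/7: particles 0 and 1 swap velocities; positions: p0=13/7 p1=13/7 p2=41/7 p3=71/7; velocities now: v0=-4 v1=3 v2=-4 v3=4
Collision at t=6/7: particles 1 and 2 swap velocities; positions: p0=-3/7 p1=25/7 p2=25/7 p3=87/7; velocities now: v0=-4 v1=-4 v2=3 v3=4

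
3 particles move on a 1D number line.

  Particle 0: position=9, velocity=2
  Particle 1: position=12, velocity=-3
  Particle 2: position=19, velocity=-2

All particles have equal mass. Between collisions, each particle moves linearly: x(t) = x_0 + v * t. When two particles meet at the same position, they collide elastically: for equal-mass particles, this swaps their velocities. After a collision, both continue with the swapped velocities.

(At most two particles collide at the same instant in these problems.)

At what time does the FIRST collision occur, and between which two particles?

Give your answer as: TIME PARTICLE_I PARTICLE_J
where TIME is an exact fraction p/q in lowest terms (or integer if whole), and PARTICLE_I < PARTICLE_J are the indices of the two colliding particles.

Pair (0,1): pos 9,12 vel 2,-3 -> gap=3, closing at 5/unit, collide at t=3/5
Pair (1,2): pos 12,19 vel -3,-2 -> not approaching (rel speed -1 <= 0)
Earliest collision: t=3/5 between 0 and 1

Answer: 3/5 0 1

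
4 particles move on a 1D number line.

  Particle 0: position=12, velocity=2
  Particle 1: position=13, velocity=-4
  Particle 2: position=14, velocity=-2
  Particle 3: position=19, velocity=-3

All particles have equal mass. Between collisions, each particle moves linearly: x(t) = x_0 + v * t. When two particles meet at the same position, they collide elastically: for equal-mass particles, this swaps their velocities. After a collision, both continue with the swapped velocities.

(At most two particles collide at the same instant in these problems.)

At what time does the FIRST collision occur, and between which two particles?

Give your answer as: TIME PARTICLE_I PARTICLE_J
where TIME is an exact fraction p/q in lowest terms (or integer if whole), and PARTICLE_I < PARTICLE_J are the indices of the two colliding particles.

Answer: 1/6 0 1

Derivation:
Pair (0,1): pos 12,13 vel 2,-4 -> gap=1, closing at 6/unit, collide at t=1/6
Pair (1,2): pos 13,14 vel -4,-2 -> not approaching (rel speed -2 <= 0)
Pair (2,3): pos 14,19 vel -2,-3 -> gap=5, closing at 1/unit, collide at t=5
Earliest collision: t=1/6 between 0 and 1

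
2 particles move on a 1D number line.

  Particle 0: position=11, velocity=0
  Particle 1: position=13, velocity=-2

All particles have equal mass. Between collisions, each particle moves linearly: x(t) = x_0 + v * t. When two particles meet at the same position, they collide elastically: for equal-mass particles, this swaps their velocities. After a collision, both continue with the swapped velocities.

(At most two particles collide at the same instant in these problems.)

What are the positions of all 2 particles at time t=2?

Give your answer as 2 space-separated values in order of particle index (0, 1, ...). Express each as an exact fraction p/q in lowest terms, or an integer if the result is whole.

Collision at t=1: particles 0 and 1 swap velocities; positions: p0=11 p1=11; velocities now: v0=-2 v1=0
Advance to t=2 (no further collisions before then); velocities: v0=-2 v1=0; positions = 9 11

Answer: 9 11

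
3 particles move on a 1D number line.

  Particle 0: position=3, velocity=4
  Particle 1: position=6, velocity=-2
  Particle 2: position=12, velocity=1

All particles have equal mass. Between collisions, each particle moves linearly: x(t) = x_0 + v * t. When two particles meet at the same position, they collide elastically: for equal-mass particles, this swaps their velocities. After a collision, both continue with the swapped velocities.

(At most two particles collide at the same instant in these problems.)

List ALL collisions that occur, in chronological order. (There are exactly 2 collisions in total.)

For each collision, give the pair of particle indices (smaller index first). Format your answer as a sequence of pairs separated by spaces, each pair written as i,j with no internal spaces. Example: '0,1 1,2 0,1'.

Answer: 0,1 1,2

Derivation:
Collision at t=1/2: particles 0 and 1 swap velocities; positions: p0=5 p1=5 p2=25/2; velocities now: v0=-2 v1=4 v2=1
Collision at t=3: particles 1 and 2 swap velocities; positions: p0=0 p1=15 p2=15; velocities now: v0=-2 v1=1 v2=4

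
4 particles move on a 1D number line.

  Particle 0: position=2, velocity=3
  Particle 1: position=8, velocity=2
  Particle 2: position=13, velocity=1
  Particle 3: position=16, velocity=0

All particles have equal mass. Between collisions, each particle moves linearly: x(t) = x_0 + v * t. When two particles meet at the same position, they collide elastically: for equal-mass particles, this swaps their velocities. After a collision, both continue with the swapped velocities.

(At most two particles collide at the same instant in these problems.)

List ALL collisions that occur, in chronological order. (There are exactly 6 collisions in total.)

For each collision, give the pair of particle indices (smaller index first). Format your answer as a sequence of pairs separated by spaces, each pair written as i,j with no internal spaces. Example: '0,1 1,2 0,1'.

Answer: 2,3 1,2 0,1 2,3 1,2 2,3

Derivation:
Collision at t=3: particles 2 and 3 swap velocities; positions: p0=11 p1=14 p2=16 p3=16; velocities now: v0=3 v1=2 v2=0 v3=1
Collision at t=4: particles 1 and 2 swap velocities; positions: p0=14 p1=16 p2=16 p3=17; velocities now: v0=3 v1=0 v2=2 v3=1
Collision at t=14/3: particles 0 and 1 swap velocities; positions: p0=16 p1=16 p2=52/3 p3=53/3; velocities now: v0=0 v1=3 v2=2 v3=1
Collision at t=5: particles 2 and 3 swap velocities; positions: p0=16 p1=17 p2=18 p3=18; velocities now: v0=0 v1=3 v2=1 v3=2
Collision at t=11/2: particles 1 and 2 swap velocities; positions: p0=16 p1=37/2 p2=37/2 p3=19; velocities now: v0=0 v1=1 v2=3 v3=2
Collision at t=6: particles 2 and 3 swap velocities; positions: p0=16 p1=19 p2=20 p3=20; velocities now: v0=0 v1=1 v2=2 v3=3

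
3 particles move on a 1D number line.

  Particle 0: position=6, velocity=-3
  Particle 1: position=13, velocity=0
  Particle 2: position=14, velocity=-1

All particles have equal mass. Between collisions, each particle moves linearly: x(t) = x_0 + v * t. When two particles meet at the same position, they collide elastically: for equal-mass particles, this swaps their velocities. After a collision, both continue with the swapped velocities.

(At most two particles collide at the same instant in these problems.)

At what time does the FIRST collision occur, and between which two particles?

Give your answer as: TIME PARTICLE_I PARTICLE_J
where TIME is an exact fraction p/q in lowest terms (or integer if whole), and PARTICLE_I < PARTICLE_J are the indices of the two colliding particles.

Pair (0,1): pos 6,13 vel -3,0 -> not approaching (rel speed -3 <= 0)
Pair (1,2): pos 13,14 vel 0,-1 -> gap=1, closing at 1/unit, collide at t=1
Earliest collision: t=1 between 1 and 2

Answer: 1 1 2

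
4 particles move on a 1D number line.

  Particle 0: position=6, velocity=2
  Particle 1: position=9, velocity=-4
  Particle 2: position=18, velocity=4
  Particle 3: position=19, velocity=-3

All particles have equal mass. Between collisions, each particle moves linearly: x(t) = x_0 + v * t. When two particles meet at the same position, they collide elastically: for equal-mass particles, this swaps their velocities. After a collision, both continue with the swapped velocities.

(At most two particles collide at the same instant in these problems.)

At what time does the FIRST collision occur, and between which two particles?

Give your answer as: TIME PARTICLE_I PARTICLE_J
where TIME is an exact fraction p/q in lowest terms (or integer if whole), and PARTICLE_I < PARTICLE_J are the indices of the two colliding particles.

Answer: 1/7 2 3

Derivation:
Pair (0,1): pos 6,9 vel 2,-4 -> gap=3, closing at 6/unit, collide at t=1/2
Pair (1,2): pos 9,18 vel -4,4 -> not approaching (rel speed -8 <= 0)
Pair (2,3): pos 18,19 vel 4,-3 -> gap=1, closing at 7/unit, collide at t=1/7
Earliest collision: t=1/7 between 2 and 3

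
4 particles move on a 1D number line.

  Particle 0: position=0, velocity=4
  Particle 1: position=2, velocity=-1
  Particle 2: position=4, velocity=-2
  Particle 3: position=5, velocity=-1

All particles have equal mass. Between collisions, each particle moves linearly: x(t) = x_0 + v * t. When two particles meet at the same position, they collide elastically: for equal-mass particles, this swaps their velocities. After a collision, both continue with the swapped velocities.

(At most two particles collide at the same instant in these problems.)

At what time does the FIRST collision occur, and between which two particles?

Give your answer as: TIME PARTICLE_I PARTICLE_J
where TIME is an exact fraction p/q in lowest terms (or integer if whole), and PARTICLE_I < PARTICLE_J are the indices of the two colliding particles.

Pair (0,1): pos 0,2 vel 4,-1 -> gap=2, closing at 5/unit, collide at t=2/5
Pair (1,2): pos 2,4 vel -1,-2 -> gap=2, closing at 1/unit, collide at t=2
Pair (2,3): pos 4,5 vel -2,-1 -> not approaching (rel speed -1 <= 0)
Earliest collision: t=2/5 between 0 and 1

Answer: 2/5 0 1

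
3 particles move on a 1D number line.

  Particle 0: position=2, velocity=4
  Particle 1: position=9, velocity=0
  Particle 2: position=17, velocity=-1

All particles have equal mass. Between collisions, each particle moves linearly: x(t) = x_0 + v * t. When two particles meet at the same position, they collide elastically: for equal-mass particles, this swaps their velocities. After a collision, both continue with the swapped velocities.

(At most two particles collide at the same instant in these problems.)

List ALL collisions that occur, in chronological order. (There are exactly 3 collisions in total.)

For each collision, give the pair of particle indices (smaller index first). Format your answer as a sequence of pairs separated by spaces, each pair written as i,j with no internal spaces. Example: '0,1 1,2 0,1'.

Collision at t=7/4: particles 0 and 1 swap velocities; positions: p0=9 p1=9 p2=61/4; velocities now: v0=0 v1=4 v2=-1
Collision at t=3: particles 1 and 2 swap velocities; positions: p0=9 p1=14 p2=14; velocities now: v0=0 v1=-1 v2=4
Collision at t=8: particles 0 and 1 swap velocities; positions: p0=9 p1=9 p2=34; velocities now: v0=-1 v1=0 v2=4

Answer: 0,1 1,2 0,1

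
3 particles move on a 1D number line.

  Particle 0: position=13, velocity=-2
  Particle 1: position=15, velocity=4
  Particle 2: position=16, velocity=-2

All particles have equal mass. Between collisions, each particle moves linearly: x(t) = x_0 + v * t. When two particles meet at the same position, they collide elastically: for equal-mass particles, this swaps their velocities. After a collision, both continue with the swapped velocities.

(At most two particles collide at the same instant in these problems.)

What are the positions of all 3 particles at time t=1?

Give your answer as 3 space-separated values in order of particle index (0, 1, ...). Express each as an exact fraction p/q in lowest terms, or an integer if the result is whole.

Answer: 11 14 19

Derivation:
Collision at t=1/6: particles 1 and 2 swap velocities; positions: p0=38/3 p1=47/3 p2=47/3; velocities now: v0=-2 v1=-2 v2=4
Advance to t=1 (no further collisions before then); velocities: v0=-2 v1=-2 v2=4; positions = 11 14 19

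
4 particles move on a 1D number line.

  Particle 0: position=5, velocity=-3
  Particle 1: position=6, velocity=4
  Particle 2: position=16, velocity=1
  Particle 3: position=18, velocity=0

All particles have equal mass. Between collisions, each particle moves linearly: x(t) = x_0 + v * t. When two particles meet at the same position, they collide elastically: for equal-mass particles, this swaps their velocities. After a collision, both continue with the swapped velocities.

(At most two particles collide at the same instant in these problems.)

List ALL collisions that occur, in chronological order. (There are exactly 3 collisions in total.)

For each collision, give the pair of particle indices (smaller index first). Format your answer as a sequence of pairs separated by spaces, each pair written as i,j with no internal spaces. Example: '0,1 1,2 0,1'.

Collision at t=2: particles 2 and 3 swap velocities; positions: p0=-1 p1=14 p2=18 p3=18; velocities now: v0=-3 v1=4 v2=0 v3=1
Collision at t=3: particles 1 and 2 swap velocities; positions: p0=-4 p1=18 p2=18 p3=19; velocities now: v0=-3 v1=0 v2=4 v3=1
Collision at t=10/3: particles 2 and 3 swap velocities; positions: p0=-5 p1=18 p2=58/3 p3=58/3; velocities now: v0=-3 v1=0 v2=1 v3=4

Answer: 2,3 1,2 2,3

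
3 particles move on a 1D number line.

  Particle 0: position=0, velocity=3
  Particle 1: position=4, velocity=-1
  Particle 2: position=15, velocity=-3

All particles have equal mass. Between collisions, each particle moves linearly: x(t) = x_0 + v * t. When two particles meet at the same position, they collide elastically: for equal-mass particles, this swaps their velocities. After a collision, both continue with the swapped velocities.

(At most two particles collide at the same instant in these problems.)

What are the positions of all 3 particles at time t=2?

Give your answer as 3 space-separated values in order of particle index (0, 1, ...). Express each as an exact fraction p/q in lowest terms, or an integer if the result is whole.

Answer: 2 6 9

Derivation:
Collision at t=1: particles 0 and 1 swap velocities; positions: p0=3 p1=3 p2=12; velocities now: v0=-1 v1=3 v2=-3
Advance to t=2 (no further collisions before then); velocities: v0=-1 v1=3 v2=-3; positions = 2 6 9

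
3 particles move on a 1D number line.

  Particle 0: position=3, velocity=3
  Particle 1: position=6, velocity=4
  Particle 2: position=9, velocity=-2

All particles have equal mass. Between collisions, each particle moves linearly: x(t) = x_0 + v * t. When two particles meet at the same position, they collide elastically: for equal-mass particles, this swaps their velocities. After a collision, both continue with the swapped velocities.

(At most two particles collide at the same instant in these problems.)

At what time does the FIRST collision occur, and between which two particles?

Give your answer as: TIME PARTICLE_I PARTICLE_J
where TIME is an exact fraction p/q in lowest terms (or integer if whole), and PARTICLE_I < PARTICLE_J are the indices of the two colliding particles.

Pair (0,1): pos 3,6 vel 3,4 -> not approaching (rel speed -1 <= 0)
Pair (1,2): pos 6,9 vel 4,-2 -> gap=3, closing at 6/unit, collide at t=1/2
Earliest collision: t=1/2 between 1 and 2

Answer: 1/2 1 2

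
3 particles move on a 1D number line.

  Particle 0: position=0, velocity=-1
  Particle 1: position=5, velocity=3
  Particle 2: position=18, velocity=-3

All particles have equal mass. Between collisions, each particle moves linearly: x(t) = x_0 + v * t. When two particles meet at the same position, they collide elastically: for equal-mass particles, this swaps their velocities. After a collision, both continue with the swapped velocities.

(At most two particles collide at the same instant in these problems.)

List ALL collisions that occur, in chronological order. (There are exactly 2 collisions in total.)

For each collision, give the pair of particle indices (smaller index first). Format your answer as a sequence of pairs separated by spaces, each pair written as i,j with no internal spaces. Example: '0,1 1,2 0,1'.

Collision at t=13/6: particles 1 and 2 swap velocities; positions: p0=-13/6 p1=23/2 p2=23/2; velocities now: v0=-1 v1=-3 v2=3
Collision at t=9: particles 0 and 1 swap velocities; positions: p0=-9 p1=-9 p2=32; velocities now: v0=-3 v1=-1 v2=3

Answer: 1,2 0,1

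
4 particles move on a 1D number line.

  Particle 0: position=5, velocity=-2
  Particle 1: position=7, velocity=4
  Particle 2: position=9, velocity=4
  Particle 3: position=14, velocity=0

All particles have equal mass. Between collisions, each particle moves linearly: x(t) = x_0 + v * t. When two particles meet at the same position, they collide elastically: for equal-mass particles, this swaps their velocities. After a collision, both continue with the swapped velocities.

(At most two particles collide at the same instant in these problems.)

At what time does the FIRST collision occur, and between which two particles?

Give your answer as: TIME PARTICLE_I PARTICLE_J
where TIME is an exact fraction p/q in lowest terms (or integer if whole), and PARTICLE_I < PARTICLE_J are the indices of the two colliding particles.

Pair (0,1): pos 5,7 vel -2,4 -> not approaching (rel speed -6 <= 0)
Pair (1,2): pos 7,9 vel 4,4 -> not approaching (rel speed 0 <= 0)
Pair (2,3): pos 9,14 vel 4,0 -> gap=5, closing at 4/unit, collide at t=5/4
Earliest collision: t=5/4 between 2 and 3

Answer: 5/4 2 3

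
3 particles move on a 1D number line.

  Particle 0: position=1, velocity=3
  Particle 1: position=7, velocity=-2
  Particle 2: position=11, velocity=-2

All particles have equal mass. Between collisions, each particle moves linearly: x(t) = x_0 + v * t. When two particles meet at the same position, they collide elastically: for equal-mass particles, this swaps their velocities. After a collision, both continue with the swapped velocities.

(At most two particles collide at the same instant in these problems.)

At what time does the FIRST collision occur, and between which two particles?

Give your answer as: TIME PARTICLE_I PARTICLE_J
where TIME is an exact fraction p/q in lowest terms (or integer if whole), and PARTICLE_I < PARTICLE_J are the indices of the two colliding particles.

Pair (0,1): pos 1,7 vel 3,-2 -> gap=6, closing at 5/unit, collide at t=6/5
Pair (1,2): pos 7,11 vel -2,-2 -> not approaching (rel speed 0 <= 0)
Earliest collision: t=6/5 between 0 and 1

Answer: 6/5 0 1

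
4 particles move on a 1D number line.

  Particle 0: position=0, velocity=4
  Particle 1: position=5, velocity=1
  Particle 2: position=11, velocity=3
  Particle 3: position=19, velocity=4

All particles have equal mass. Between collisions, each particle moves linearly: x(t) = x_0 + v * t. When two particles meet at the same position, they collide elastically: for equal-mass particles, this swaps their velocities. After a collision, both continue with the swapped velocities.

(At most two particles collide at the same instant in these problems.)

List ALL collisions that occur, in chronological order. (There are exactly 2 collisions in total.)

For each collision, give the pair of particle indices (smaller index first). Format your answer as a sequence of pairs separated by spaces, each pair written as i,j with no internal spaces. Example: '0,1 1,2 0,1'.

Collision at t=5/3: particles 0 and 1 swap velocities; positions: p0=20/3 p1=20/3 p2=16 p3=77/3; velocities now: v0=1 v1=4 v2=3 v3=4
Collision at t=11: particles 1 and 2 swap velocities; positions: p0=16 p1=44 p2=44 p3=63; velocities now: v0=1 v1=3 v2=4 v3=4

Answer: 0,1 1,2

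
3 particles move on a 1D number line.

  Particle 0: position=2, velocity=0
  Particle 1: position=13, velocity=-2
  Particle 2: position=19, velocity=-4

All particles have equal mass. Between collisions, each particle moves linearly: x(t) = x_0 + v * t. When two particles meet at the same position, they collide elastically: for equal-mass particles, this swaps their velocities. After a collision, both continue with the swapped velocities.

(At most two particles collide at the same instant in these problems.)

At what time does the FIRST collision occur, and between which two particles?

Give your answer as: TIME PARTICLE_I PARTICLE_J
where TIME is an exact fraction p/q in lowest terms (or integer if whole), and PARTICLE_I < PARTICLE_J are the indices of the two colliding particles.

Pair (0,1): pos 2,13 vel 0,-2 -> gap=11, closing at 2/unit, collide at t=11/2
Pair (1,2): pos 13,19 vel -2,-4 -> gap=6, closing at 2/unit, collide at t=3
Earliest collision: t=3 between 1 and 2

Answer: 3 1 2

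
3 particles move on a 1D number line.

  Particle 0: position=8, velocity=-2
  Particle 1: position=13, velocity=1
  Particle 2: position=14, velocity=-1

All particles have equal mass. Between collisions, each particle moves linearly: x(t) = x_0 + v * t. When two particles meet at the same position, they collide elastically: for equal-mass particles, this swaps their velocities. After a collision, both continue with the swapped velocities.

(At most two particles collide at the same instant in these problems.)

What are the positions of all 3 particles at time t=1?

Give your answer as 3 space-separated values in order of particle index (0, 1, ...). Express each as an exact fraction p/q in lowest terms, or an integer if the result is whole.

Collision at t=1/2: particles 1 and 2 swap velocities; positions: p0=7 p1=27/2 p2=27/2; velocities now: v0=-2 v1=-1 v2=1
Advance to t=1 (no further collisions before then); velocities: v0=-2 v1=-1 v2=1; positions = 6 13 14

Answer: 6 13 14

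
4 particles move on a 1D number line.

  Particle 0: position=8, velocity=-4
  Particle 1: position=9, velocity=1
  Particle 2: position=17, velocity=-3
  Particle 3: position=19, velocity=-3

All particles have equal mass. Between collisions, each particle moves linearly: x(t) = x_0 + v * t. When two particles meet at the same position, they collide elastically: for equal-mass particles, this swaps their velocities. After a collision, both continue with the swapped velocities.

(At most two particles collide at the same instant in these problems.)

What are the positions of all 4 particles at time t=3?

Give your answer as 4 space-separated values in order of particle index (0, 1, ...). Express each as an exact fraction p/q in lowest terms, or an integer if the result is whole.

Answer: -4 8 10 12

Derivation:
Collision at t=2: particles 1 and 2 swap velocities; positions: p0=0 p1=11 p2=11 p3=13; velocities now: v0=-4 v1=-3 v2=1 v3=-3
Collision at t=5/2: particles 2 and 3 swap velocities; positions: p0=-2 p1=19/2 p2=23/2 p3=23/2; velocities now: v0=-4 v1=-3 v2=-3 v3=1
Advance to t=3 (no further collisions before then); velocities: v0=-4 v1=-3 v2=-3 v3=1; positions = -4 8 10 12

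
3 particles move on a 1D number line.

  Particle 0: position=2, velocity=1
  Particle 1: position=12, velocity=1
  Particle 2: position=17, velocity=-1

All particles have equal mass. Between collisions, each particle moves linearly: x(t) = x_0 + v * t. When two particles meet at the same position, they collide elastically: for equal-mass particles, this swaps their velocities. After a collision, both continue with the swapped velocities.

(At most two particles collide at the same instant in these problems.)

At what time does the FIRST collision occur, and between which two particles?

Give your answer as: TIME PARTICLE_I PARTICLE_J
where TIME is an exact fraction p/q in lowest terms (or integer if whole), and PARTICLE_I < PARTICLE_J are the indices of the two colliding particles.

Answer: 5/2 1 2

Derivation:
Pair (0,1): pos 2,12 vel 1,1 -> not approaching (rel speed 0 <= 0)
Pair (1,2): pos 12,17 vel 1,-1 -> gap=5, closing at 2/unit, collide at t=5/2
Earliest collision: t=5/2 between 1 and 2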